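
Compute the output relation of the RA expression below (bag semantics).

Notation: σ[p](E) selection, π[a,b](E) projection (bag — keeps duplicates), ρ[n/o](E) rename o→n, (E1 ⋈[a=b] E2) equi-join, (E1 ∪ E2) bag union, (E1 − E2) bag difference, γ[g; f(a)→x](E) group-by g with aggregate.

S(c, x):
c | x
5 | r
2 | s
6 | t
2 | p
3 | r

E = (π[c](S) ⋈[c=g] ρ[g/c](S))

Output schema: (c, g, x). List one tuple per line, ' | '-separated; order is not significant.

Per-node cardinality:
  S → 5
  π[c](S) → 5
  S → 5
  ρ[g/c](S) → 5
  (π[c](S) ⋈[c=g] ρ[g/c](S)) → 7

== RESULT ==
c | g | x
2 | 2 | p
2 | 2 | p
2 | 2 | s
2 | 2 | s
3 | 3 | r
5 | 5 | r
6 | 6 | t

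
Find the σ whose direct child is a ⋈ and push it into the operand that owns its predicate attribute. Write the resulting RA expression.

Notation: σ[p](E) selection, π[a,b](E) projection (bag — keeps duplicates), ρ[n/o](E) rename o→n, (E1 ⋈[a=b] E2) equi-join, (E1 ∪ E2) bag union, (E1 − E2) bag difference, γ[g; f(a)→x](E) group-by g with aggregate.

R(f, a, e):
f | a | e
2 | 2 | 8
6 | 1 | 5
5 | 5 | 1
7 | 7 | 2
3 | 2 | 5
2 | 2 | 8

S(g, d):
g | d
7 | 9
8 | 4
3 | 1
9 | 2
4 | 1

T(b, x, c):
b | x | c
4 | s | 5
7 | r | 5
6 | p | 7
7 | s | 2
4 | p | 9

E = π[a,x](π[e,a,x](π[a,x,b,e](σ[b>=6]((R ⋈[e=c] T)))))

σ filters on b, owned by the right side.
E' = π[a,x](π[e,a,x](π[a,x,b,e]((R ⋈[e=c] σ[b>=6](T)))))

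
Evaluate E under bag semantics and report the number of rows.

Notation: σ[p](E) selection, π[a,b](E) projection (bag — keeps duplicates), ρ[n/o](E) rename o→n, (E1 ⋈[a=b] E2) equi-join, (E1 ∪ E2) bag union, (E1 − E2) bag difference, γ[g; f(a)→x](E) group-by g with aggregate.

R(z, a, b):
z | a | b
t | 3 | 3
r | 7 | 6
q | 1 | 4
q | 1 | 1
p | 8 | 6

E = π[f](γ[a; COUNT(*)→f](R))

Subexpression sizes:
  R → 5
  γ[a; COUNT(*)→f](R) → 4
  π[f](γ[a; COUNT(*)→f](R)) → 4

|E| = 4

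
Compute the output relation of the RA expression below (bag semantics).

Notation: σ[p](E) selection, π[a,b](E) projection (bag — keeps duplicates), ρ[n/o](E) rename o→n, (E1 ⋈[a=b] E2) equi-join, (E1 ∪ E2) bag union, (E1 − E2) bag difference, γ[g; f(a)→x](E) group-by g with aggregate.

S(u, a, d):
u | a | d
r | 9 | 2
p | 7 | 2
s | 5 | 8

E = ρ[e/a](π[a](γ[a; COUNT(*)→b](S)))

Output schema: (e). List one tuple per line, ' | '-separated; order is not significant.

Row counts bottom-up:
  S → 3
  γ[a; COUNT(*)→b](S) → 3
  π[a](γ[a; COUNT(*)→b](S)) → 3
  ρ[e/a](π[a](γ[a; COUNT(*)→b](S))) → 3

== RESULT ==
e
5
7
9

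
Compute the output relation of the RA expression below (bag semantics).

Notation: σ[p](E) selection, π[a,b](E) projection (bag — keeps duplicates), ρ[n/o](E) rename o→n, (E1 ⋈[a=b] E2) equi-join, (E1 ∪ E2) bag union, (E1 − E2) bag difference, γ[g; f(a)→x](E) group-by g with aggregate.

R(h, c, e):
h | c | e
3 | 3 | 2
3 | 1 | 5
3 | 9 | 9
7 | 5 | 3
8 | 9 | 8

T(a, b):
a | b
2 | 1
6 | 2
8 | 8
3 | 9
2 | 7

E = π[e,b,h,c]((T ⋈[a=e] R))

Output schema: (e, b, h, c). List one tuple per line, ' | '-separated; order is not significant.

Per-node cardinality:
  T → 5
  R → 5
  (T ⋈[a=e] R) → 4
  π[e,b,h,c]((T ⋈[a=e] R)) → 4

== RESULT ==
e | b | h | c
2 | 1 | 3 | 3
2 | 7 | 3 | 3
3 | 9 | 7 | 5
8 | 8 | 8 | 9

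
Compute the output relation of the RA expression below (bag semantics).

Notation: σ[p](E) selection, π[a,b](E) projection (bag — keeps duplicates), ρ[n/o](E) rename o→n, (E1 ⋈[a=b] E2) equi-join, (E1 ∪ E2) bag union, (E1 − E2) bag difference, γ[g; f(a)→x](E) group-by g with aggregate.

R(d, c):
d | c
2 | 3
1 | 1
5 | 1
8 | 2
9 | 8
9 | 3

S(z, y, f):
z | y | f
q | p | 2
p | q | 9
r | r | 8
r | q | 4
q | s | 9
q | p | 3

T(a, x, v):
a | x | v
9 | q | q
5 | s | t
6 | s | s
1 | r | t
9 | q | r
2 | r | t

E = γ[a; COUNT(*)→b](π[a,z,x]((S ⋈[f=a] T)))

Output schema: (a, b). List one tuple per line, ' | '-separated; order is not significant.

Per-node cardinality:
  S → 6
  T → 6
  (S ⋈[f=a] T) → 5
  π[a,z,x]((S ⋈[f=a] T)) → 5
  γ[a; COUNT(*)→b](π[a,z,x]((S ⋈[f=a] T))) → 2

== RESULT ==
a | b
2 | 1
9 | 4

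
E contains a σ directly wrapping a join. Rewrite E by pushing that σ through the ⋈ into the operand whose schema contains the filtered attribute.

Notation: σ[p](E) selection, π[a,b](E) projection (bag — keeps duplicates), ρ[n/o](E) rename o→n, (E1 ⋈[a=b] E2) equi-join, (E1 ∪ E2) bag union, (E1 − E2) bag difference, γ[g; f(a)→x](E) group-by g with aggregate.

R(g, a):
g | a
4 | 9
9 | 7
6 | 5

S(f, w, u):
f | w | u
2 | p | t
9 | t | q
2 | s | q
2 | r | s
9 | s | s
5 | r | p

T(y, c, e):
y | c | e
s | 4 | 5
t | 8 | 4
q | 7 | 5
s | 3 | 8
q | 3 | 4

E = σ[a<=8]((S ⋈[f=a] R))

σ filters on a, owned by the right side.
E' = (S ⋈[f=a] σ[a<=8](R))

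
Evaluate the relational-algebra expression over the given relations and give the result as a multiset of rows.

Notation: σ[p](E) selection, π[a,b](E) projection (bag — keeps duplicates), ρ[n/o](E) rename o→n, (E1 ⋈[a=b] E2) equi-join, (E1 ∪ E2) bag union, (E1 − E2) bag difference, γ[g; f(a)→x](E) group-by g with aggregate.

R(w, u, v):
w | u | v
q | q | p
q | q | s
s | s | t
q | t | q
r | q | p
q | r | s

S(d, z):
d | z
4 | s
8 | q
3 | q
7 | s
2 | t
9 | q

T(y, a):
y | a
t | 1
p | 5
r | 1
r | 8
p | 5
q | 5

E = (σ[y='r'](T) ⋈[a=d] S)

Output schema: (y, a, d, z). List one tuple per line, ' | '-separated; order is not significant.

Per-node cardinality:
  T → 6
  σ[y='r'](T) → 2
  S → 6
  (σ[y='r'](T) ⋈[a=d] S) → 1

== RESULT ==
y | a | d | z
r | 8 | 8 | q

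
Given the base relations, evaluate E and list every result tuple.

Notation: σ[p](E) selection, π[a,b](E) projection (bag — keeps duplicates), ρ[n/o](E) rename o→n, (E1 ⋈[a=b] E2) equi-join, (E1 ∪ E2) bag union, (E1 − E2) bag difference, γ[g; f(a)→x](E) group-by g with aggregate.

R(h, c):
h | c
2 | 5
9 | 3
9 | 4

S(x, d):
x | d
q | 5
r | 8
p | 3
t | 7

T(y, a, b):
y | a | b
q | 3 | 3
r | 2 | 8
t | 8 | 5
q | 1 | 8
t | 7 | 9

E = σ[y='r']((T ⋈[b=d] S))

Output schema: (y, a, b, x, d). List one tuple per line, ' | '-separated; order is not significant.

Stepwise |·|:
  T → 5
  S → 4
  (T ⋈[b=d] S) → 4
  σ[y='r']((T ⋈[b=d] S)) → 1

== RESULT ==
y | a | b | x | d
r | 2 | 8 | r | 8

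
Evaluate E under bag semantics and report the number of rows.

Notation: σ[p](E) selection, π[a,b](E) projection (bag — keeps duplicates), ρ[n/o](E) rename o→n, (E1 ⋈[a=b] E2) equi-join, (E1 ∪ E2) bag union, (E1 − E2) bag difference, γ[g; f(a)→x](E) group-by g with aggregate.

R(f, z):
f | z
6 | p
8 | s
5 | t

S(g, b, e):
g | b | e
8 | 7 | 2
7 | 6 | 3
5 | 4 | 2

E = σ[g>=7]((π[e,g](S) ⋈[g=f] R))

Stepwise |·|:
  S → 3
  π[e,g](S) → 3
  R → 3
  (π[e,g](S) ⋈[g=f] R) → 2
  σ[g>=7]((π[e,g](S) ⋈[g=f] R)) → 1

|E| = 1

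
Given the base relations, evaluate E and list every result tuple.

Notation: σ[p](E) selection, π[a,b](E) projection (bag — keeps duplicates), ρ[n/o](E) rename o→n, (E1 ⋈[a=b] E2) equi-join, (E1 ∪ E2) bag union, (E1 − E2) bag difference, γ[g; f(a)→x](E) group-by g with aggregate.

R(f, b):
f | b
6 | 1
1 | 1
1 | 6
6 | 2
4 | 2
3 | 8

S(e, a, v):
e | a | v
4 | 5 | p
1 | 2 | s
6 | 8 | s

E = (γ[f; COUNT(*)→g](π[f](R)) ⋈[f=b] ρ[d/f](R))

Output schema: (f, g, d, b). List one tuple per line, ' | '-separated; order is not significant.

Per-node cardinality:
  R → 6
  π[f](R) → 6
  γ[f; COUNT(*)→g](π[f](R)) → 4
  R → 6
  ρ[d/f](R) → 6
  (γ[f; COUNT(*)→g](π[f](R)) ⋈[f=b] ρ[d/f](R)) → 3

== RESULT ==
f | g | d | b
1 | 2 | 1 | 1
1 | 2 | 6 | 1
6 | 2 | 1 | 6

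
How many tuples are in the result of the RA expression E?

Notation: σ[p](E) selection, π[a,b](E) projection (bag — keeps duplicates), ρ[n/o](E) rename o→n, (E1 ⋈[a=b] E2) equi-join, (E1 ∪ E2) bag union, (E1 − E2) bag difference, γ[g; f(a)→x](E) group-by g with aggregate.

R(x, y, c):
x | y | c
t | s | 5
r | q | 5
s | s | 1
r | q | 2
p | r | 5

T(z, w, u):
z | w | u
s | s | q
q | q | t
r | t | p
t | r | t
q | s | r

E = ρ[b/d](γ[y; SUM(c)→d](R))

Per-node cardinality:
  R → 5
  γ[y; SUM(c)→d](R) → 3
  ρ[b/d](γ[y; SUM(c)→d](R)) → 3

|E| = 3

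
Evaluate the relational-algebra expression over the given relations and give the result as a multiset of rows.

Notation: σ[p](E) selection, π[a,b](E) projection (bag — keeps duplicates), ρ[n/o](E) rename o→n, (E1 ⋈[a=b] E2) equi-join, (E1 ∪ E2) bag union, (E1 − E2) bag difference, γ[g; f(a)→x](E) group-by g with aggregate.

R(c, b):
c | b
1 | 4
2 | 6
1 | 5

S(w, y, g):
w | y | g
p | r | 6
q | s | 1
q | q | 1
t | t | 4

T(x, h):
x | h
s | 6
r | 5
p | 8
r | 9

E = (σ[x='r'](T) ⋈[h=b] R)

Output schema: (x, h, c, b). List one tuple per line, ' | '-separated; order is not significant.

Row counts bottom-up:
  T → 4
  σ[x='r'](T) → 2
  R → 3
  (σ[x='r'](T) ⋈[h=b] R) → 1

== RESULT ==
x | h | c | b
r | 5 | 1 | 5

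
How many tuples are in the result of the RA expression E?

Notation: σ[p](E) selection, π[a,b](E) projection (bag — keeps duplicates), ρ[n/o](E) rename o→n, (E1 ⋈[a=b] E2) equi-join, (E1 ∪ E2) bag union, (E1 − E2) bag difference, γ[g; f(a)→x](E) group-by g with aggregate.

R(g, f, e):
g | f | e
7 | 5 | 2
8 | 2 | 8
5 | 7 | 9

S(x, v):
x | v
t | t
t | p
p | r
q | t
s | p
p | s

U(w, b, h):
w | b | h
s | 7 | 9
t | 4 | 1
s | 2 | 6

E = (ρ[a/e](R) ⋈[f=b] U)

Row counts bottom-up:
  R → 3
  ρ[a/e](R) → 3
  U → 3
  (ρ[a/e](R) ⋈[f=b] U) → 2

|E| = 2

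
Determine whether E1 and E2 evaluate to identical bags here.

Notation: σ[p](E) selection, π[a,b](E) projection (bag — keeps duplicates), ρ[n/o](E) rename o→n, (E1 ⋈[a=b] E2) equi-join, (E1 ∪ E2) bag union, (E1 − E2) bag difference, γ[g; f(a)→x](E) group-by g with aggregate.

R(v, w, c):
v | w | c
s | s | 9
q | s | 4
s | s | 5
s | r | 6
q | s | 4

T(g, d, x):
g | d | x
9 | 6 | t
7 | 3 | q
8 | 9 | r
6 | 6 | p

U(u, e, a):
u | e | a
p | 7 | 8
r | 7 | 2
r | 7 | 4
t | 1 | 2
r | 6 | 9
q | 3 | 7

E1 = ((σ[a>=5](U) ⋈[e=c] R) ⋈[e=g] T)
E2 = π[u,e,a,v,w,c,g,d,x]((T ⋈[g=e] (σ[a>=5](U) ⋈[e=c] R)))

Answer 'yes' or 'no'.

E1 stepwise |·|:
  U → 6
  σ[a>=5](U) → 3
  R → 5
  (σ[a>=5](U) ⋈[e=c] R) → 1
  T → 4
  ((σ[a>=5](U) ⋈[e=c] R) ⋈[e=g] T) → 1
E2 stepwise |·|:
  T → 4
  U → 6
  σ[a>=5](U) → 3
  R → 5
  (σ[a>=5](U) ⋈[e=c] R) → 1
  (T ⋈[g=e] (σ[a>=5](U) ⋈[e=c] R)) → 1
  π[u,e,a,v,w,c,g,d,x]((T ⋈[g=e] (σ[a>=5](U) ⋈[e=c] R))) → 1

E1 and E2 produce the same multiset:
u | e | a | v | w | c | g | d | x
r | 6 | 9 | s | r | 6 | 6 | 6 | p

yes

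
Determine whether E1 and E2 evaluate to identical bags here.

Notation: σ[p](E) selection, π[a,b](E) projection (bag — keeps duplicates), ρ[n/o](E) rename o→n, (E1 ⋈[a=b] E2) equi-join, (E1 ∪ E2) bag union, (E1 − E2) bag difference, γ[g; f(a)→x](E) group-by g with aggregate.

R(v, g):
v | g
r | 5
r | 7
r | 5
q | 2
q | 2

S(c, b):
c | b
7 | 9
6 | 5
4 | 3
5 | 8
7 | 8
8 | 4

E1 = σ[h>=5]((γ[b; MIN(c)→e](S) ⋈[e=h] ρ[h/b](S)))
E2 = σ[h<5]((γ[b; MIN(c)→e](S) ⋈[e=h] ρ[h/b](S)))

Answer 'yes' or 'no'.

E1 stepwise |·|:
  S → 6
  γ[b; MIN(c)→e](S) → 5
  S → 6
  ρ[h/b](S) → 6
  (γ[b; MIN(c)→e](S) ⋈[e=h] ρ[h/b](S)) → 4
  σ[h>=5]((γ[b; MIN(c)→e](S) ⋈[e=h] ρ[h/b](S))) → 3
E2 stepwise |·|:
  S → 6
  γ[b; MIN(c)→e](S) → 5
  S → 6
  ρ[h/b](S) → 6
  (γ[b; MIN(c)→e](S) ⋈[e=h] ρ[h/b](S)) → 4
  σ[h<5]((γ[b; MIN(c)→e](S) ⋈[e=h] ρ[h/b](S))) → 1

E1 result:
b | e | c | h
4 | 8 | 5 | 8
4 | 8 | 7 | 8
8 | 5 | 6 | 5
E2 result:
b | e | c | h
3 | 4 | 8 | 4
Witness: (3, 4, 8, 4) appears 0× in E1 but 1× in E2.

no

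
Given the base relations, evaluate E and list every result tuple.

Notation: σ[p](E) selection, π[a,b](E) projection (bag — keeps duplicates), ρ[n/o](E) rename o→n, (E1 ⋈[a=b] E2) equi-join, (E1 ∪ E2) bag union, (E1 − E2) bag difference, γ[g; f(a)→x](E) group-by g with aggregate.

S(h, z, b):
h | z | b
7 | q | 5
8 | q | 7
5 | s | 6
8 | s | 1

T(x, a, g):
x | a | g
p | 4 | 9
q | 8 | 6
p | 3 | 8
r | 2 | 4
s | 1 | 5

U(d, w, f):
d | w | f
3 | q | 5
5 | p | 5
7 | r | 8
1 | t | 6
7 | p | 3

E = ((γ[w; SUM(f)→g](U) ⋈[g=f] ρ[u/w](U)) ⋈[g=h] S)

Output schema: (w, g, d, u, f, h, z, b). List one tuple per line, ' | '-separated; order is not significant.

Row counts bottom-up:
  U → 5
  γ[w; SUM(f)→g](U) → 4
  U → 5
  ρ[u/w](U) → 5
  (γ[w; SUM(f)→g](U) ⋈[g=f] ρ[u/w](U)) → 5
  S → 4
  ((γ[w; SUM(f)→g](U) ⋈[g=f] ρ[u/w](U)) ⋈[g=h] S) → 6

== RESULT ==
w | g | d | u | f | h | z | b
p | 8 | 7 | r | 8 | 8 | q | 7
p | 8 | 7 | r | 8 | 8 | s | 1
q | 5 | 3 | q | 5 | 5 | s | 6
q | 5 | 5 | p | 5 | 5 | s | 6
r | 8 | 7 | r | 8 | 8 | q | 7
r | 8 | 7 | r | 8 | 8 | s | 1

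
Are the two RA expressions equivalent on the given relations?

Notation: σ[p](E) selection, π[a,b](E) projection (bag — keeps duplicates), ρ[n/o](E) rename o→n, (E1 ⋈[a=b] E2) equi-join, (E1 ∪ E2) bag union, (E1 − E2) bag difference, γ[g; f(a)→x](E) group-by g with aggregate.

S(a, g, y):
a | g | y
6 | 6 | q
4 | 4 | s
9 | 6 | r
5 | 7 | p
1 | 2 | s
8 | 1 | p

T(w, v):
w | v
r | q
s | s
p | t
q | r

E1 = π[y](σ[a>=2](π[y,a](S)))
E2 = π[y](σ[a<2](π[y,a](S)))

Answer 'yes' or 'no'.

E1 stepwise |·|:
  S → 6
  π[y,a](S) → 6
  σ[a>=2](π[y,a](S)) → 5
  π[y](σ[a>=2](π[y,a](S))) → 5
E2 stepwise |·|:
  S → 6
  π[y,a](S) → 6
  σ[a<2](π[y,a](S)) → 1
  π[y](σ[a<2](π[y,a](S))) → 1

E1 result:
y
p
p
q
r
s
E2 result:
y
s
Witness: ('p',) appears 2× in E1 but 0× in E2.

no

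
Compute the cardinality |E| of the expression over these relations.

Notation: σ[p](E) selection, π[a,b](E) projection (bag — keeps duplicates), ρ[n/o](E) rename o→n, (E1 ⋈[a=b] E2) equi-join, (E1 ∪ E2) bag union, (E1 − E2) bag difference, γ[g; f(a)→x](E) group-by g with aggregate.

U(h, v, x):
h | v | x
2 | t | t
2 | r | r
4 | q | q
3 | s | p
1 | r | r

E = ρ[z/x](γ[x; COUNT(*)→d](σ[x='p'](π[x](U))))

Subexpression sizes:
  U → 5
  π[x](U) → 5
  σ[x='p'](π[x](U)) → 1
  γ[x; COUNT(*)→d](σ[x='p'](π[x](U))) → 1
  ρ[z/x](γ[x; COUNT(*)→d](σ[x='p'](π[x](U)))) → 1

|E| = 1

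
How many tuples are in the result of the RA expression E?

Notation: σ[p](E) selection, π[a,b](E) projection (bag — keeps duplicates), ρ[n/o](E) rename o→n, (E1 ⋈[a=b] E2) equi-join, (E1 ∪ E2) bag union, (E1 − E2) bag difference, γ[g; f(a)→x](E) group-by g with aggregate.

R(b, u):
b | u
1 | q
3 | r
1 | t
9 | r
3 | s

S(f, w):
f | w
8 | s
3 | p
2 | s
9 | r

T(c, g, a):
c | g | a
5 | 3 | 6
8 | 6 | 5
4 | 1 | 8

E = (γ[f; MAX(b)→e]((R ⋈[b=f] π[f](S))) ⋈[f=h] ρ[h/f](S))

Per-node cardinality:
  R → 5
  S → 4
  π[f](S) → 4
  (R ⋈[b=f] π[f](S)) → 3
  γ[f; MAX(b)→e]((R ⋈[b=f] π[f](S))) → 2
  S → 4
  ρ[h/f](S) → 4
  (γ[f; MAX(b)→e]((R ⋈[b=f] π[f](S))) ⋈[f=h] ρ[h/f](S)) → 2

|E| = 2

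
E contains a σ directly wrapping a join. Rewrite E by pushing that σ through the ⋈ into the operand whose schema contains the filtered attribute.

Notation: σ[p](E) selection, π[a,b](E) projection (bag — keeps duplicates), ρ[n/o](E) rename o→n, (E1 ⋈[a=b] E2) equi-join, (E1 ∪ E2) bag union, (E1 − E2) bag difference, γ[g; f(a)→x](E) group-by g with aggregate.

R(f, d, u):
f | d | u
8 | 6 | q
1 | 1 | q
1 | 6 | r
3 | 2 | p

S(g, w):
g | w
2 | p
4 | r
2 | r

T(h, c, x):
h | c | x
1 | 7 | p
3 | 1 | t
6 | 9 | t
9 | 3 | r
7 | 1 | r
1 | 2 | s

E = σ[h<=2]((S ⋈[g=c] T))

σ filters on h, owned by the right side.
E' = (S ⋈[g=c] σ[h<=2](T))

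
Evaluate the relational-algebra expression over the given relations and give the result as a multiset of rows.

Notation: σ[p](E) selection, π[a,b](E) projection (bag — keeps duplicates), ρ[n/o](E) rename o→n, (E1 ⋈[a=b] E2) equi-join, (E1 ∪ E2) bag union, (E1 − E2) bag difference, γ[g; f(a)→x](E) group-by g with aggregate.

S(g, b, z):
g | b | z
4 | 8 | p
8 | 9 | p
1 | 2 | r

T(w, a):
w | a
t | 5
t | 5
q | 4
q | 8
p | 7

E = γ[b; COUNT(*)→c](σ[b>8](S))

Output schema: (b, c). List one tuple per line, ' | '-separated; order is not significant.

Subexpression sizes:
  S → 3
  σ[b>8](S) → 1
  γ[b; COUNT(*)→c](σ[b>8](S)) → 1

== RESULT ==
b | c
9 | 1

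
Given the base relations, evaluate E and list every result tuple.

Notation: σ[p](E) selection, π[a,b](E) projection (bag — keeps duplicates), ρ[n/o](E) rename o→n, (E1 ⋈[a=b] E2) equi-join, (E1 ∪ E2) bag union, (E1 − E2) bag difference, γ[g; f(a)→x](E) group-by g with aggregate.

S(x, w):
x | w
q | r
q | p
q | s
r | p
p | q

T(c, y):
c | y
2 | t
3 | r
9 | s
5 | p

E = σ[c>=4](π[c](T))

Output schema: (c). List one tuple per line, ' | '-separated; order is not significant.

Stepwise |·|:
  T → 4
  π[c](T) → 4
  σ[c>=4](π[c](T)) → 2

== RESULT ==
c
5
9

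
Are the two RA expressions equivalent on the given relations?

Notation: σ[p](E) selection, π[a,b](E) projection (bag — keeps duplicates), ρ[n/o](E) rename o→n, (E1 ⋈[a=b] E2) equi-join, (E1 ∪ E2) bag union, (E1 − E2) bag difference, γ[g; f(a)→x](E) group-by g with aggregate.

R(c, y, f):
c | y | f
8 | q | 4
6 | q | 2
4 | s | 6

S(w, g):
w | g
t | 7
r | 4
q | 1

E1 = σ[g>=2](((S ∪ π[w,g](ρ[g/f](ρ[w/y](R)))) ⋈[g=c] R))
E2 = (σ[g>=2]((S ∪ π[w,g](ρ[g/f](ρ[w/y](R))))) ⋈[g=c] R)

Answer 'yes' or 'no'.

E1 row counts bottom-up:
  S → 3
  R → 3
  ρ[w/y](R) → 3
  ρ[g/f](ρ[w/y](R)) → 3
  π[w,g](ρ[g/f](ρ[w/y](R))) → 3
  (S ∪ π[w,g](ρ[g/f](ρ[w/y](R)))) → 6
  R → 3
  ((S ∪ π[w,g](ρ[g/f](ρ[w/y](R)))) ⋈[g=c] R) → 3
  σ[g>=2](((S ∪ π[w,g](ρ[g/f](ρ[w/y](R)))) ⋈[g=c] R)) → 3
E2 row counts bottom-up:
  S → 3
  R → 3
  ρ[w/y](R) → 3
  ρ[g/f](ρ[w/y](R)) → 3
  π[w,g](ρ[g/f](ρ[w/y](R))) → 3
  (S ∪ π[w,g](ρ[g/f](ρ[w/y](R)))) → 6
  σ[g>=2]((S ∪ π[w,g](ρ[g/f](ρ[w/y](R))))) → 5
  R → 3
  (σ[g>=2]((S ∪ π[w,g](ρ[g/f](ρ[w/y](R))))) ⋈[g=c] R) → 3

E1 and E2 produce the same multiset:
w | g | c | y | f
q | 4 | 4 | s | 6
r | 4 | 4 | s | 6
s | 6 | 6 | q | 2

yes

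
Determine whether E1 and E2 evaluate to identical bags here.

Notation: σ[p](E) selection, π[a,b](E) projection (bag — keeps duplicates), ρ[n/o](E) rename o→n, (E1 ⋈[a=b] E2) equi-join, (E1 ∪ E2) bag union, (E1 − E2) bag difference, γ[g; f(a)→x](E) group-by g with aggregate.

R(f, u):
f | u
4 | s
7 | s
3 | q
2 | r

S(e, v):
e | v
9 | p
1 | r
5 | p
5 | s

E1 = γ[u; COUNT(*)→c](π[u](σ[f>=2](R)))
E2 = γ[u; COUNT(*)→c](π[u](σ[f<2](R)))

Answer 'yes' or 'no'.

E1 per-node cardinality:
  R → 4
  σ[f>=2](R) → 4
  π[u](σ[f>=2](R)) → 4
  γ[u; COUNT(*)→c](π[u](σ[f>=2](R))) → 3
E2 per-node cardinality:
  R → 4
  σ[f<2](R) → 0
  π[u](σ[f<2](R)) → 0
  γ[u; COUNT(*)→c](π[u](σ[f<2](R))) → 0

E1 result:
u | c
q | 1
r | 1
s | 2
E2 result:
u | c
(0 rows)
Witness: ('r', 1) appears 1× in E1 but 0× in E2.

no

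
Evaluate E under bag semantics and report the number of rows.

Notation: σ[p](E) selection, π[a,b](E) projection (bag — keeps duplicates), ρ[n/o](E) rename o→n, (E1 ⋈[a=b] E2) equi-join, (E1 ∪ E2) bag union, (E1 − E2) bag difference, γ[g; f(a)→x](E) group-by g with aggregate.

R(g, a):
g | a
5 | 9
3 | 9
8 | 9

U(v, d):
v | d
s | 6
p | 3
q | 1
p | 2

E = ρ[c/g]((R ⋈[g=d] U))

Stepwise |·|:
  R → 3
  U → 4
  (R ⋈[g=d] U) → 1
  ρ[c/g]((R ⋈[g=d] U)) → 1

|E| = 1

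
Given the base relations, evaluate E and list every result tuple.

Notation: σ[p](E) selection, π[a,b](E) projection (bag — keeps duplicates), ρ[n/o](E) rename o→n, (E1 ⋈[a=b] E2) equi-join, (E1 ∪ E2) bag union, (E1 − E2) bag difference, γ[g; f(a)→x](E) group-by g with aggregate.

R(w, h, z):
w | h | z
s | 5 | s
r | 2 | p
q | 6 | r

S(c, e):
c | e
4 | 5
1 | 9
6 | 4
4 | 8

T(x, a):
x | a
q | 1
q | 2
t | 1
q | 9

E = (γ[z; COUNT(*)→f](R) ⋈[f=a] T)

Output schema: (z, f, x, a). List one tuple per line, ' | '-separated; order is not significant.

Stepwise |·|:
  R → 3
  γ[z; COUNT(*)→f](R) → 3
  T → 4
  (γ[z; COUNT(*)→f](R) ⋈[f=a] T) → 6

== RESULT ==
z | f | x | a
p | 1 | q | 1
p | 1 | t | 1
r | 1 | q | 1
r | 1 | t | 1
s | 1 | q | 1
s | 1 | t | 1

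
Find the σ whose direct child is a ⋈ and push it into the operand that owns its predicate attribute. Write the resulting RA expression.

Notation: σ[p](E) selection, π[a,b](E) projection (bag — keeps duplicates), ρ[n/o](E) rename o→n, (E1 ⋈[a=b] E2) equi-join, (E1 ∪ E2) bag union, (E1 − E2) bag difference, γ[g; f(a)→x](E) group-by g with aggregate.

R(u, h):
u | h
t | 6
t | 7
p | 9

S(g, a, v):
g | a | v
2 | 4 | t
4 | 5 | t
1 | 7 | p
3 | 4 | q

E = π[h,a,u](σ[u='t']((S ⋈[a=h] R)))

σ filters on u, owned by the right side.
E' = π[h,a,u]((S ⋈[a=h] σ[u='t'](R)))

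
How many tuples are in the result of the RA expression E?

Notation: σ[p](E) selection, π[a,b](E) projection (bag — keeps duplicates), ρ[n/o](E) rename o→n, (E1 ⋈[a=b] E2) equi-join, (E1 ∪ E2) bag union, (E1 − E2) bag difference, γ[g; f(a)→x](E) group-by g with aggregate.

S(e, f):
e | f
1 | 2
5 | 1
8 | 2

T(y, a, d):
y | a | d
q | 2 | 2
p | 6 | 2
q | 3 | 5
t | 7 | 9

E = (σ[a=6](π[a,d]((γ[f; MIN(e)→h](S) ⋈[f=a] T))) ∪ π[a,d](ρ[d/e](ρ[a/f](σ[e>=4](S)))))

Stepwise |·|:
  S → 3
  γ[f; MIN(e)→h](S) → 2
  T → 4
  (γ[f; MIN(e)→h](S) ⋈[f=a] T) → 1
  π[a,d]((γ[f; MIN(e)→h](S) ⋈[f=a] T)) → 1
  σ[a=6](π[a,d]((γ[f; MIN(e)→h](S) ⋈[f=a] T))) → 0
  S → 3
  σ[e>=4](S) → 2
  ρ[a/f](σ[e>=4](S)) → 2
  ρ[d/e](ρ[a/f](σ[e>=4](S))) → 2
  π[a,d](ρ[d/e](ρ[a/f](σ[e>=4](S)))) → 2
  (σ[a=6](π[a,d]((γ[f; MIN(e)→h](S) ⋈[f=a] T))) ∪ π[a,d](ρ[d/e](ρ[a/f](σ[e>=4](S))))) → 2

|E| = 2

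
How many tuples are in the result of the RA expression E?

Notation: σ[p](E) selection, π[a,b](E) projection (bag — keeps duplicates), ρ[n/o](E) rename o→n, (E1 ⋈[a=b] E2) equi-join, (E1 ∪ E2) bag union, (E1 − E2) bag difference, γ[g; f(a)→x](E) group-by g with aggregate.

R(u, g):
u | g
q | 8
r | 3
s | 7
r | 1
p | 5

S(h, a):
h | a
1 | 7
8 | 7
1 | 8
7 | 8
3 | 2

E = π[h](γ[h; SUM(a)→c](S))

Per-node cardinality:
  S → 5
  γ[h; SUM(a)→c](S) → 4
  π[h](γ[h; SUM(a)→c](S)) → 4

|E| = 4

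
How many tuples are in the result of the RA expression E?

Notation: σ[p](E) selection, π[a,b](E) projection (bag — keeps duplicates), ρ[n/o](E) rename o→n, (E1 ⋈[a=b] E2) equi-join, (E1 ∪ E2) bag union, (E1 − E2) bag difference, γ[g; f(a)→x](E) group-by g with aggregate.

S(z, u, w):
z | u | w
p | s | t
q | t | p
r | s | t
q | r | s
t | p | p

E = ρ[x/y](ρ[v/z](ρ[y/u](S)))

Row counts bottom-up:
  S → 5
  ρ[y/u](S) → 5
  ρ[v/z](ρ[y/u](S)) → 5
  ρ[x/y](ρ[v/z](ρ[y/u](S))) → 5

|E| = 5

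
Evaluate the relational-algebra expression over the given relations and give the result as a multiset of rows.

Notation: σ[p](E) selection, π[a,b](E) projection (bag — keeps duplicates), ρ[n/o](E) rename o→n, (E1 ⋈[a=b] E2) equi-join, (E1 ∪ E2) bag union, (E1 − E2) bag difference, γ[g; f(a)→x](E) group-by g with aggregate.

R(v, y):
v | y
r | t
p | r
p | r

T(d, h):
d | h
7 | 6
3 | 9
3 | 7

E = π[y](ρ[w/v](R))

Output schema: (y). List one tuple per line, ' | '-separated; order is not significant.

Per-node cardinality:
  R → 3
  ρ[w/v](R) → 3
  π[y](ρ[w/v](R)) → 3

== RESULT ==
y
r
r
t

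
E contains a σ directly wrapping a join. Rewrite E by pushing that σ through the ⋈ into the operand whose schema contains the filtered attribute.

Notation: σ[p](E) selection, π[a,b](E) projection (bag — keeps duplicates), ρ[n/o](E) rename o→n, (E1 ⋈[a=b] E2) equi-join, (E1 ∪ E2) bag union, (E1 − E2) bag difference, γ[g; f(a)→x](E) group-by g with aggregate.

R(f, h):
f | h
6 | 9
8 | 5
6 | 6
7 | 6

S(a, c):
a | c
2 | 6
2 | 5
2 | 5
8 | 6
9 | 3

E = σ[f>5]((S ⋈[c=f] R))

σ filters on f, owned by the right side.
E' = (S ⋈[c=f] σ[f>5](R))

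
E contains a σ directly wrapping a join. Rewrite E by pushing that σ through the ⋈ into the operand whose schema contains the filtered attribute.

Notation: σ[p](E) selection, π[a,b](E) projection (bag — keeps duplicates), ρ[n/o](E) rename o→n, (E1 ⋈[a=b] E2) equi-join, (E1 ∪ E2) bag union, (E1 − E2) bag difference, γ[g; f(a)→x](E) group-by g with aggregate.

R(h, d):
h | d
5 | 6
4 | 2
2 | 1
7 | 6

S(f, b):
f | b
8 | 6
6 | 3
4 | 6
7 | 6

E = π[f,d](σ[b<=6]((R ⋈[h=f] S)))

σ filters on b, owned by the right side.
E' = π[f,d]((R ⋈[h=f] σ[b<=6](S)))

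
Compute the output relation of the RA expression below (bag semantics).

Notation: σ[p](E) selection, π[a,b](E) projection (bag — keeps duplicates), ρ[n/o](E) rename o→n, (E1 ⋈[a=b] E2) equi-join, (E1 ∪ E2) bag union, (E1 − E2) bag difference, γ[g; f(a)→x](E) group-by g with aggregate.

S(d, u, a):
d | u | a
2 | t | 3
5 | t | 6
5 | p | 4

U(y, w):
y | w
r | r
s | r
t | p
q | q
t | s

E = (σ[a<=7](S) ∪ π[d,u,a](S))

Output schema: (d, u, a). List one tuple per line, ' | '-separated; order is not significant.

Row counts bottom-up:
  S → 3
  σ[a<=7](S) → 3
  S → 3
  π[d,u,a](S) → 3
  (σ[a<=7](S) ∪ π[d,u,a](S)) → 6

== RESULT ==
d | u | a
2 | t | 3
2 | t | 3
5 | p | 4
5 | p | 4
5 | t | 6
5 | t | 6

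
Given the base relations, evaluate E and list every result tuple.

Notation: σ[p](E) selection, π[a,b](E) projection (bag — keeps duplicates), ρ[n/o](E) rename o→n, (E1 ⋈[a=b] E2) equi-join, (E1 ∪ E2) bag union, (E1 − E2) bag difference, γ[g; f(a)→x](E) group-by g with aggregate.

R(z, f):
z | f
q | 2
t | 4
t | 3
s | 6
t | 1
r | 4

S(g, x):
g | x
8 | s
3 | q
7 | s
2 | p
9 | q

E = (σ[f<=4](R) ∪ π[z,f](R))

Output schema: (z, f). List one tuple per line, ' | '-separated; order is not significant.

Stepwise |·|:
  R → 6
  σ[f<=4](R) → 5
  R → 6
  π[z,f](R) → 6
  (σ[f<=4](R) ∪ π[z,f](R)) → 11

== RESULT ==
z | f
q | 2
q | 2
r | 4
r | 4
s | 6
t | 1
t | 1
t | 3
t | 3
t | 4
t | 4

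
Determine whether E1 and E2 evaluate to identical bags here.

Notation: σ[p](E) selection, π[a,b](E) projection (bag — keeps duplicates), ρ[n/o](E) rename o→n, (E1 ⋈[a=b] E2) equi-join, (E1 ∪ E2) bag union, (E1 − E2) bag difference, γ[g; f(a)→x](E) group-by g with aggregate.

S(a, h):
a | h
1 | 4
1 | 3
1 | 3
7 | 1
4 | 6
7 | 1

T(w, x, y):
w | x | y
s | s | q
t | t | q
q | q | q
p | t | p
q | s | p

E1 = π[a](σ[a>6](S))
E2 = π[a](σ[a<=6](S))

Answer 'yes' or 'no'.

E1 subexpression sizes:
  S → 6
  σ[a>6](S) → 2
  π[a](σ[a>6](S)) → 2
E2 subexpression sizes:
  S → 6
  σ[a<=6](S) → 4
  π[a](σ[a<=6](S)) → 4

E1 result:
a
7
7
E2 result:
a
1
1
1
4
Witness: (1,) appears 0× in E1 but 3× in E2.

no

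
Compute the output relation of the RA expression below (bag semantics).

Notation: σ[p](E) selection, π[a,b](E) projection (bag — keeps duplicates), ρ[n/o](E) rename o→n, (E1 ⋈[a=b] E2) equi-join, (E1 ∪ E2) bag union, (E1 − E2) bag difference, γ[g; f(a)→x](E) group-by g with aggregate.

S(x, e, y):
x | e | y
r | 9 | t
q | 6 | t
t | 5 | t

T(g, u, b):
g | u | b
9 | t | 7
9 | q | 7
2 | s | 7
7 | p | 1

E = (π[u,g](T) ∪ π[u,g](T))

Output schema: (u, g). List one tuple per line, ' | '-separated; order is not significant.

Subexpression sizes:
  T → 4
  π[u,g](T) → 4
  T → 4
  π[u,g](T) → 4
  (π[u,g](T) ∪ π[u,g](T)) → 8

== RESULT ==
u | g
p | 7
p | 7
q | 9
q | 9
s | 2
s | 2
t | 9
t | 9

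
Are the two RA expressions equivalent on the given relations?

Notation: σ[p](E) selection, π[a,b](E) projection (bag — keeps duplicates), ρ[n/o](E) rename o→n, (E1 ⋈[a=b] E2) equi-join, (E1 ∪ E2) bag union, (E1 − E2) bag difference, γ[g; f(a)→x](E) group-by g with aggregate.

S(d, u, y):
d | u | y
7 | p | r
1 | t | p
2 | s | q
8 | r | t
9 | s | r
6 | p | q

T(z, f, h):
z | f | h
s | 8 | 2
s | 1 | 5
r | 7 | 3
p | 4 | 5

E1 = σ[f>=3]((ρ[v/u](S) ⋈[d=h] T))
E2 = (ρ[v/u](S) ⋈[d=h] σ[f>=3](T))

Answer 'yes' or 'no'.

E1 subexpression sizes:
  S → 6
  ρ[v/u](S) → 6
  T → 4
  (ρ[v/u](S) ⋈[d=h] T) → 1
  σ[f>=3]((ρ[v/u](S) ⋈[d=h] T)) → 1
E2 subexpression sizes:
  S → 6
  ρ[v/u](S) → 6
  T → 4
  σ[f>=3](T) → 3
  (ρ[v/u](S) ⋈[d=h] σ[f>=3](T)) → 1

E1 and E2 produce the same multiset:
d | v | y | z | f | h
2 | s | q | s | 8 | 2

yes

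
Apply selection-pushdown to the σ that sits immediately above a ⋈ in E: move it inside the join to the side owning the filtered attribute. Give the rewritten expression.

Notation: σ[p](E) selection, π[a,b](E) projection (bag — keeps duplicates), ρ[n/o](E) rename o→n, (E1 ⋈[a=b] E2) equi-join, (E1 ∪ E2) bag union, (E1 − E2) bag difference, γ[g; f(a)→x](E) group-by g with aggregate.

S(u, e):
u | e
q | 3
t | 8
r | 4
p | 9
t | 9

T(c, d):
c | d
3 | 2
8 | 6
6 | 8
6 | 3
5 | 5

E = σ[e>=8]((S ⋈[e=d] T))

σ filters on e, owned by the left side.
E' = (σ[e>=8](S) ⋈[e=d] T)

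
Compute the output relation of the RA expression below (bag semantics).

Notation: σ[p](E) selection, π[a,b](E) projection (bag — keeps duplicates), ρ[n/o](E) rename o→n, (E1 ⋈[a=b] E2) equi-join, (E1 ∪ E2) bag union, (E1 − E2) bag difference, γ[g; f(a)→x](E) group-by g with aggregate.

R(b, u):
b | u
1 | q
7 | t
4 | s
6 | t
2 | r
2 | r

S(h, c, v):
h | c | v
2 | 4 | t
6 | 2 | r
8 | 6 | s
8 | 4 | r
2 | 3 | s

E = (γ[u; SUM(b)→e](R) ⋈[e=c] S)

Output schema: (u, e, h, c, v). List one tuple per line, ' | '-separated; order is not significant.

Subexpression sizes:
  R → 6
  γ[u; SUM(b)→e](R) → 4
  S → 5
  (γ[u; SUM(b)→e](R) ⋈[e=c] S) → 4

== RESULT ==
u | e | h | c | v
r | 4 | 2 | 4 | t
r | 4 | 8 | 4 | r
s | 4 | 2 | 4 | t
s | 4 | 8 | 4 | r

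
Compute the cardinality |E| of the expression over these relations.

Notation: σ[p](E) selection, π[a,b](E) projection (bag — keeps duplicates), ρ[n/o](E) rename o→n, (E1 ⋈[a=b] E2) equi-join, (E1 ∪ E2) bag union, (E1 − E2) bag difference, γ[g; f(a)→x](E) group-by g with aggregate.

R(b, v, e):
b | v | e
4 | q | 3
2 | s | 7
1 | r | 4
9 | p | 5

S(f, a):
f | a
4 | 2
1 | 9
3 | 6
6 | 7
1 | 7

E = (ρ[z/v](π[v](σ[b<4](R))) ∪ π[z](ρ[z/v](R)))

Per-node cardinality:
  R → 4
  σ[b<4](R) → 2
  π[v](σ[b<4](R)) → 2
  ρ[z/v](π[v](σ[b<4](R))) → 2
  R → 4
  ρ[z/v](R) → 4
  π[z](ρ[z/v](R)) → 4
  (ρ[z/v](π[v](σ[b<4](R))) ∪ π[z](ρ[z/v](R))) → 6

|E| = 6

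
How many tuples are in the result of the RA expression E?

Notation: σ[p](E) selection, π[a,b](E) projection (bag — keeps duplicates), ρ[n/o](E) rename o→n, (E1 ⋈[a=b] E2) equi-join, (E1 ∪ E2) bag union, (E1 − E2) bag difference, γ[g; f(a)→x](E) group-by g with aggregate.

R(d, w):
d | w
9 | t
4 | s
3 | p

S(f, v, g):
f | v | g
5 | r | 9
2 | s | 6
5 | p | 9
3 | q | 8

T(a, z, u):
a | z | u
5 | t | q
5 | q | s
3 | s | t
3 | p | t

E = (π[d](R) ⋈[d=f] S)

Subexpression sizes:
  R → 3
  π[d](R) → 3
  S → 4
  (π[d](R) ⋈[d=f] S) → 1

|E| = 1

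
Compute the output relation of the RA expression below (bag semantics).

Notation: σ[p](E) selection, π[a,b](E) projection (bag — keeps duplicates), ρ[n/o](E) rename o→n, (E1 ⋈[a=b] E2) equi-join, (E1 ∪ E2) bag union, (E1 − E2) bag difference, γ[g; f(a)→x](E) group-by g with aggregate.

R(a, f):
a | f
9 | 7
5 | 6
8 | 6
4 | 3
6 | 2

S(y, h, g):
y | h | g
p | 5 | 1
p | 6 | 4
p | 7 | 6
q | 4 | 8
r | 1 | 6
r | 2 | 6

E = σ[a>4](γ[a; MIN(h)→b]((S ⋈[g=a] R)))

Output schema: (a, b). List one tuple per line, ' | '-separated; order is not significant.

Per-node cardinality:
  S → 6
  R → 5
  (S ⋈[g=a] R) → 5
  γ[a; MIN(h)→b]((S ⋈[g=a] R)) → 3
  σ[a>4](γ[a; MIN(h)→b]((S ⋈[g=a] R))) → 2

== RESULT ==
a | b
6 | 1
8 | 4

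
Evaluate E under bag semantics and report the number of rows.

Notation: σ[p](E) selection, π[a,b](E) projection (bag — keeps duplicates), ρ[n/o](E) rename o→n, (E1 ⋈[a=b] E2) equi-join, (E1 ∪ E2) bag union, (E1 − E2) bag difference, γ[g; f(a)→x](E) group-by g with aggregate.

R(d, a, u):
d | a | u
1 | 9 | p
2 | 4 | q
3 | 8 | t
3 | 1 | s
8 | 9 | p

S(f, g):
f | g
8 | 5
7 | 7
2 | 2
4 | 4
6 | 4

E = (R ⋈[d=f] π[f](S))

Subexpression sizes:
  R → 5
  S → 5
  π[f](S) → 5
  (R ⋈[d=f] π[f](S)) → 2

|E| = 2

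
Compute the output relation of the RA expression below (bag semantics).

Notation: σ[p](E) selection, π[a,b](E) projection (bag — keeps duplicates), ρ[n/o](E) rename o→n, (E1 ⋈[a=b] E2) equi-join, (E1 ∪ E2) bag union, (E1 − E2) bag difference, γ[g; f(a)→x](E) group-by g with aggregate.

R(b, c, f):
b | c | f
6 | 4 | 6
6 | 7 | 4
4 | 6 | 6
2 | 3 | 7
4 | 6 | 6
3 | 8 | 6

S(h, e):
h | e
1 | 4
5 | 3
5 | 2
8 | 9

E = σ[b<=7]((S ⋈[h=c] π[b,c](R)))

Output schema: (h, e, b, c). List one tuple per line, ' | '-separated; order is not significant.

Subexpression sizes:
  S → 4
  R → 6
  π[b,c](R) → 6
  (S ⋈[h=c] π[b,c](R)) → 1
  σ[b<=7]((S ⋈[h=c] π[b,c](R))) → 1

== RESULT ==
h | e | b | c
8 | 9 | 3 | 8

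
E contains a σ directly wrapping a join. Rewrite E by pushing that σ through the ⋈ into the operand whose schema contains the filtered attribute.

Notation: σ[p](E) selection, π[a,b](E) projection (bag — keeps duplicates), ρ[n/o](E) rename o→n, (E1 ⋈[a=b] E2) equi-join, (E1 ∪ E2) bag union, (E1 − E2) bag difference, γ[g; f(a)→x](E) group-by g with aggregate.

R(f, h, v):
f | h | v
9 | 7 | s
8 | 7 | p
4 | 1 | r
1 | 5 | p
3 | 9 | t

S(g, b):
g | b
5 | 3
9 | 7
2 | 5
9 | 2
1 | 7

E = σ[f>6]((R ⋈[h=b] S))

σ filters on f, owned by the left side.
E' = (σ[f>6](R) ⋈[h=b] S)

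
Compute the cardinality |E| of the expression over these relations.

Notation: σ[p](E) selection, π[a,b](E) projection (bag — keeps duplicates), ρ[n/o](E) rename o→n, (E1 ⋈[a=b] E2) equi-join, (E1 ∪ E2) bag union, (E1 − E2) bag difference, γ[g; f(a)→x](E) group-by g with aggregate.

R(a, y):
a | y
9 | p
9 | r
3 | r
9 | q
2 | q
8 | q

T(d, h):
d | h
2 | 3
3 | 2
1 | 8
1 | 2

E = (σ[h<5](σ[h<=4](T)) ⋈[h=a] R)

Per-node cardinality:
  T → 4
  σ[h<=4](T) → 3
  σ[h<5](σ[h<=4](T)) → 3
  R → 6
  (σ[h<5](σ[h<=4](T)) ⋈[h=a] R) → 3

|E| = 3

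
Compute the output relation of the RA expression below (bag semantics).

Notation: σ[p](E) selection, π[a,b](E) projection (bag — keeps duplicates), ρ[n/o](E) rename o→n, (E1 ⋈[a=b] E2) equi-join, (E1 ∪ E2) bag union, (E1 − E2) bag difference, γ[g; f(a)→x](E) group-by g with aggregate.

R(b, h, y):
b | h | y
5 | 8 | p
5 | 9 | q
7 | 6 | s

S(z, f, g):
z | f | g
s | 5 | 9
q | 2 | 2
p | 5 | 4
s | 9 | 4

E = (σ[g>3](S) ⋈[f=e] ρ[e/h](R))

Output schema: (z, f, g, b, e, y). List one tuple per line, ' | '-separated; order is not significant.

Per-node cardinality:
  S → 4
  σ[g>3](S) → 3
  R → 3
  ρ[e/h](R) → 3
  (σ[g>3](S) ⋈[f=e] ρ[e/h](R)) → 1

== RESULT ==
z | f | g | b | e | y
s | 9 | 4 | 5 | 9 | q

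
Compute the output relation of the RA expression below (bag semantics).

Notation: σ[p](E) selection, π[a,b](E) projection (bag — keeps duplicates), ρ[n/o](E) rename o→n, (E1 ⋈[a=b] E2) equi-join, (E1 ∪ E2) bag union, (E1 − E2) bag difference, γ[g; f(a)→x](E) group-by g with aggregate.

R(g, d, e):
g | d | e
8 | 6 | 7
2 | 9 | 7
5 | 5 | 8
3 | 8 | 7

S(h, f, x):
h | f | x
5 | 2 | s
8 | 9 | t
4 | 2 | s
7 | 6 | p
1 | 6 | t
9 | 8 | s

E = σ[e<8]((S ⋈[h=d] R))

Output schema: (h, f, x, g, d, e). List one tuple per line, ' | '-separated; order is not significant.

Per-node cardinality:
  S → 6
  R → 4
  (S ⋈[h=d] R) → 3
  σ[e<8]((S ⋈[h=d] R)) → 2

== RESULT ==
h | f | x | g | d | e
8 | 9 | t | 3 | 8 | 7
9 | 8 | s | 2 | 9 | 7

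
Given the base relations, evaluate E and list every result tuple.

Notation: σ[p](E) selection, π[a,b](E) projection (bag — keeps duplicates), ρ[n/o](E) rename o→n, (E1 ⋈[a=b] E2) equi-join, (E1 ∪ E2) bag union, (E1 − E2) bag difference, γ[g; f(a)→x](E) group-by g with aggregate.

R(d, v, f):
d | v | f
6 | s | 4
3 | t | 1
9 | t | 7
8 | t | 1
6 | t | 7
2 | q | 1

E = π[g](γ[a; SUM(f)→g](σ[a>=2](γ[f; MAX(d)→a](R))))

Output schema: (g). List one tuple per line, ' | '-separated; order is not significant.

Per-node cardinality:
  R → 6
  γ[f; MAX(d)→a](R) → 3
  σ[a>=2](γ[f; MAX(d)→a](R)) → 3
  γ[a; SUM(f)→g](σ[a>=2](γ[f; MAX(d)→a](R))) → 3
  π[g](γ[a; SUM(f)→g](σ[a>=2](γ[f; MAX(d)→a](R)))) → 3

== RESULT ==
g
1
4
7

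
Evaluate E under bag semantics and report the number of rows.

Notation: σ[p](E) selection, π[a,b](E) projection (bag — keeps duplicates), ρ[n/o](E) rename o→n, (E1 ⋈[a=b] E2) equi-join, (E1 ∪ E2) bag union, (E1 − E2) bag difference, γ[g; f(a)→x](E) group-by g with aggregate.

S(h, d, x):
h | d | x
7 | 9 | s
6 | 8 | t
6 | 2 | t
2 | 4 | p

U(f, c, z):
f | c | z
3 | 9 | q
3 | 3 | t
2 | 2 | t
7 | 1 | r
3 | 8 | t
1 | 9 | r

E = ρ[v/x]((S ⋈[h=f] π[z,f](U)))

Subexpression sizes:
  S → 4
  U → 6
  π[z,f](U) → 6
  (S ⋈[h=f] π[z,f](U)) → 2
  ρ[v/x]((S ⋈[h=f] π[z,f](U))) → 2

|E| = 2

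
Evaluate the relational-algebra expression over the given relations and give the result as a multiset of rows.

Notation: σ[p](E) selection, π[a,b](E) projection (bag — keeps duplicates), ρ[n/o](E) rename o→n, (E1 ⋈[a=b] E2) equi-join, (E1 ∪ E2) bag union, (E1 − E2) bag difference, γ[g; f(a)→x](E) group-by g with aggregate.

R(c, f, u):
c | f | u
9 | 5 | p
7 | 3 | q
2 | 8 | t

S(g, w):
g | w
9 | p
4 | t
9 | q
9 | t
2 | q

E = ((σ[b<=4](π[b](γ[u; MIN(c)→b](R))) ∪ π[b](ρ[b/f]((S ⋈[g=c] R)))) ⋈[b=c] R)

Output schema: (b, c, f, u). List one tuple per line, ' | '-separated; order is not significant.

Stepwise |·|:
  R → 3
  γ[u; MIN(c)→b](R) → 3
  π[b](γ[u; MIN(c)→b](R)) → 3
  σ[b<=4](π[b](γ[u; MIN(c)→b](R))) → 1
  S → 5
  R → 3
  (S ⋈[g=c] R) → 4
  ρ[b/f]((S ⋈[g=c] R)) → 4
  π[b](ρ[b/f]((S ⋈[g=c] R))) → 4
  (σ[b<=4](π[b](γ[u; MIN(c)→b](R))) ∪ π[b](ρ[b/f]((S ⋈[g=c] R)))) → 5
  R → 3
  ((σ[b<=4](π[b](γ[u; MIN(c)→b](R))) ∪ π[b](ρ[b/f]((S ⋈[g=c] R)))) ⋈[b=c] R) → 1

== RESULT ==
b | c | f | u
2 | 2 | 8 | t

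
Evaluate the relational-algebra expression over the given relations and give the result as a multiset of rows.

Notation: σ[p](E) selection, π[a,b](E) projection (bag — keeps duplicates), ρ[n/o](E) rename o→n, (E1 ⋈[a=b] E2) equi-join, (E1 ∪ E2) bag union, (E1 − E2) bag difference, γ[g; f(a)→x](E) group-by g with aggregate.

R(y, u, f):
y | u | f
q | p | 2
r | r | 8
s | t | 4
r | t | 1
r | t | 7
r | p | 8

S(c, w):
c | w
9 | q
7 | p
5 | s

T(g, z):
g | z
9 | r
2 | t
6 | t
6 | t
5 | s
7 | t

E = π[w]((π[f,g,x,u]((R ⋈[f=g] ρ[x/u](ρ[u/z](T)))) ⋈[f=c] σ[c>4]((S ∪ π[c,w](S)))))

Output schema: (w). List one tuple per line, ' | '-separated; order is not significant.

Stepwise |·|:
  R → 6
  T → 6
  ρ[u/z](T) → 6
  ρ[x/u](ρ[u/z](T)) → 6
  (R ⋈[f=g] ρ[x/u](ρ[u/z](T))) → 2
  π[f,g,x,u]((R ⋈[f=g] ρ[x/u](ρ[u/z](T)))) → 2
  S → 3
  S → 3
  π[c,w](S) → 3
  (S ∪ π[c,w](S)) → 6
  σ[c>4]((S ∪ π[c,w](S))) → 6
  (π[f,g,x,u]((R ⋈[f=g] ρ[x/u](ρ[u/z](T)))) ⋈[f=c] σ[c>4]((S ∪ π[c,w](S)))) → 2
  π[w]((π[f,g,x,u]((R ⋈[f=g] ρ[x/u](ρ[u/z](T)))) ⋈[f=c] σ[c>4]((S ∪ π[c,w](S))))) → 2

== RESULT ==
w
p
p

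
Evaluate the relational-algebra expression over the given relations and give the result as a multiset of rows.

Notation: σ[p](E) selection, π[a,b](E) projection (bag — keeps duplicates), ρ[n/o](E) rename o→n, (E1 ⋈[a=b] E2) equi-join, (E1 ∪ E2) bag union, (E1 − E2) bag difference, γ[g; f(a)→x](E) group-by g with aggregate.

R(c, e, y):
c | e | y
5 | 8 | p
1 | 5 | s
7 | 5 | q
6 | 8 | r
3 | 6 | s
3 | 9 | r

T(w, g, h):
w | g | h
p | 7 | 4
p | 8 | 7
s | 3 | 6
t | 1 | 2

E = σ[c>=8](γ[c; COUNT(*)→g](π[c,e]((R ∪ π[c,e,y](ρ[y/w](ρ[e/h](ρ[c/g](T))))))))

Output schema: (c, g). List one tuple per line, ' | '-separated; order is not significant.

Row counts bottom-up:
  R → 6
  T → 4
  ρ[c/g](T) → 4
  ρ[e/h](ρ[c/g](T)) → 4
  ρ[y/w](ρ[e/h](ρ[c/g](T))) → 4
  π[c,e,y](ρ[y/w](ρ[e/h](ρ[c/g](T)))) → 4
  (R ∪ π[c,e,y](ρ[y/w](ρ[e/h](ρ[c/g](T))))) → 10
  π[c,e]((R ∪ π[c,e,y](ρ[y/w](ρ[e/h](ρ[c/g](T)))))) → 10
  γ[c; COUNT(*)→g](π[c,e]((R ∪ π[c,e,y](ρ[y/w](ρ[e/h](ρ[c/g](T))))))) → 6
  σ[c>=8](γ[c; COUNT(*)→g](π[c,e]((R ∪ π[c,e,y](ρ[y/w](ρ[e/h](ρ[c/g](T)))))))) → 1

== RESULT ==
c | g
8 | 1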